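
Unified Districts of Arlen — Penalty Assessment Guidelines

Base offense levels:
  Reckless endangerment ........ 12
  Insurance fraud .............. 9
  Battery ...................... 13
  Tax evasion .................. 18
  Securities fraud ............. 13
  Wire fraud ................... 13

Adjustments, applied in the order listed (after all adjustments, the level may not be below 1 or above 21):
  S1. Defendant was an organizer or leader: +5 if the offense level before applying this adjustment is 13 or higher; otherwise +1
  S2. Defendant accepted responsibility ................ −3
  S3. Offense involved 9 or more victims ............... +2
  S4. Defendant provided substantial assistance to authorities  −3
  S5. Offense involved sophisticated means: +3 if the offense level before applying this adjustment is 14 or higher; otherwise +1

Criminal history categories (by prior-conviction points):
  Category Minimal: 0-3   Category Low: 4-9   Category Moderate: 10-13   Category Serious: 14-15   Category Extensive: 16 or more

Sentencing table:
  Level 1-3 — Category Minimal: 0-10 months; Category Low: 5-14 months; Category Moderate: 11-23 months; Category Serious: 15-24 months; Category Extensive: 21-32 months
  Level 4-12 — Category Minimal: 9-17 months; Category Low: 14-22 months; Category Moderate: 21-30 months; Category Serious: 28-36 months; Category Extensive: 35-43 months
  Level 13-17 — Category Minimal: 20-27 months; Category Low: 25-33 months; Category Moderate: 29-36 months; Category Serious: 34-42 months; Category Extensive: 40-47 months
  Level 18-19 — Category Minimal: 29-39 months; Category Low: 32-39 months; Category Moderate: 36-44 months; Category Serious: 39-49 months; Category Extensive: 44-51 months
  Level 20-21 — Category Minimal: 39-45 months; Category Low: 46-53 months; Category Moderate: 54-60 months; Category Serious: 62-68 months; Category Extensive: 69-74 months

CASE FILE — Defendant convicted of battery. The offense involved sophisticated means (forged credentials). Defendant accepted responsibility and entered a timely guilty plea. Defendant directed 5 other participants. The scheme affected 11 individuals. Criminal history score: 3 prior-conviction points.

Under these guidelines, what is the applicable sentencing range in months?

Base offense level for battery: 13.
S1 applies (level before this adjustment is 13 ≥ 13, so +5): 13 + 5 = 18.
S2 applies: 18 − 3 = 15.
S3 applies: 15 + 2 = 17.
S4 does not apply.
S5 applies (level before this adjustment is 17 ≥ 14, so +3): 17 + 3 = 20.
Final offense level: 20.
Criminal history: 3 prior points → Category Minimal (0-3).
Level 20 falls in the 20-21 band.
Grid: Level 20-21 × Category Minimal = 39-45 months.

39-45 months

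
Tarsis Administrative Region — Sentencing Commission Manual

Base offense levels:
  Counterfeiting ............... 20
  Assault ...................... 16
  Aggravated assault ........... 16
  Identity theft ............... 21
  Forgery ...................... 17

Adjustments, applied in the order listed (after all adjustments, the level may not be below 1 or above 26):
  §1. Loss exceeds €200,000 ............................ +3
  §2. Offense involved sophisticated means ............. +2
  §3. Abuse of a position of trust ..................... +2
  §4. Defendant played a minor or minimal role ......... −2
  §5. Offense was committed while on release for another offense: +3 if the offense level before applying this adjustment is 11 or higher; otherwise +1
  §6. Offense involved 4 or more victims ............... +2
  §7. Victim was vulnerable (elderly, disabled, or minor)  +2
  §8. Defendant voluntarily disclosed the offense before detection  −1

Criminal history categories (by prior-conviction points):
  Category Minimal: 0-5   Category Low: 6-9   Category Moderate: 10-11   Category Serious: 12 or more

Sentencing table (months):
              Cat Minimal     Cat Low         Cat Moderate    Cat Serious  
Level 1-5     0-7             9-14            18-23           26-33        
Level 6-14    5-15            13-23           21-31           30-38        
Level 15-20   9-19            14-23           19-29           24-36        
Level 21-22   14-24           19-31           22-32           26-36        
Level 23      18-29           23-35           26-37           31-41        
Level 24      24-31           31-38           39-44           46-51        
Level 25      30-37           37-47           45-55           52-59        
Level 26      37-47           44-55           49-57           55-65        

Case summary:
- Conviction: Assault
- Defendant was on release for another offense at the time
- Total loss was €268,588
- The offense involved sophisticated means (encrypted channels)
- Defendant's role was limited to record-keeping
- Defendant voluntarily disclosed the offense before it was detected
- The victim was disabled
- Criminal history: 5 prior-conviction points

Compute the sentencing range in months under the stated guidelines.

18-29 months

Base offense level for assault: 16.
§1 applies: 16 + 3 = 19.
§2 applies: 19 + 2 = 21.
§3 does not apply.
§4 applies: 21 − 2 = 19.
§5 applies (level before this adjustment is 19 ≥ 11, so +3): 19 + 3 = 22.
§7 applies: 22 + 2 = 24.
§8 applies: 24 − 1 = 23.
Final offense level: 23.
Criminal history: 5 prior points → Category Minimal (0-5).
Level 23 falls in the 23 band.
Grid: Level 23 × Category Minimal = 18-29 months.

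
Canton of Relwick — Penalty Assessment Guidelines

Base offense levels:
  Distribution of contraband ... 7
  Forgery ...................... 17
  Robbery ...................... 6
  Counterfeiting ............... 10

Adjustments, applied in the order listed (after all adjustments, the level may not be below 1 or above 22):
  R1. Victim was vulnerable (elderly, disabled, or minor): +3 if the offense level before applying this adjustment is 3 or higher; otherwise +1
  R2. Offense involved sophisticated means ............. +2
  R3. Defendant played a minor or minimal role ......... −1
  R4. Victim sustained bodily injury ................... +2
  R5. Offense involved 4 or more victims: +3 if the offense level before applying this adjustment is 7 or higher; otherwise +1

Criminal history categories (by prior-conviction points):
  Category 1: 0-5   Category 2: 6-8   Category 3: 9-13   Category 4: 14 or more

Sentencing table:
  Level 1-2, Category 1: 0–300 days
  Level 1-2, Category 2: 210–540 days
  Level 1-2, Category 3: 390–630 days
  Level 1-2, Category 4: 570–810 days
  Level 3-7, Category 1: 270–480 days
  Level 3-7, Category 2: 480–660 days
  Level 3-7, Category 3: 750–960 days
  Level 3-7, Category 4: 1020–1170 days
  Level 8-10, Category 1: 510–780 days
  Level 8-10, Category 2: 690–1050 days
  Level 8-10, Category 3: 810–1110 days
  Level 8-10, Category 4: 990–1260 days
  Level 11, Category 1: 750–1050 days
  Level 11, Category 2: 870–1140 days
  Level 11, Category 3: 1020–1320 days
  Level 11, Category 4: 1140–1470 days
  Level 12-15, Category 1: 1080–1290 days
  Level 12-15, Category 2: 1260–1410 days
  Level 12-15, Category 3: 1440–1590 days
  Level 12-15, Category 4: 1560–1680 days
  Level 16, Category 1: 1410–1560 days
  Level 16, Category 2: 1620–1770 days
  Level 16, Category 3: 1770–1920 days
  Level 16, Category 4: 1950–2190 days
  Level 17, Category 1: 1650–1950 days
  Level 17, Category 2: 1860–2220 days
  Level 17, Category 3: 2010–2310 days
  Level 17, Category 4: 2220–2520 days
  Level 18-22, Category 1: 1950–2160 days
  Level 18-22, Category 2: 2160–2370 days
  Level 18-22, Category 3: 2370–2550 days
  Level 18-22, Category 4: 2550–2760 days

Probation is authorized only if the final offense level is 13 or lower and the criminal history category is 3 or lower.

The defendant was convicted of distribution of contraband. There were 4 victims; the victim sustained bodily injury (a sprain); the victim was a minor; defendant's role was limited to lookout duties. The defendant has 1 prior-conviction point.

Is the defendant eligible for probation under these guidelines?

No

Base offense level for distribution of contraband: 7.
R1 applies (level before this adjustment is 7 ≥ 3, so +3): 7 + 3 = 10.
R3 applies: 10 − 1 = 9.
R4 applies: 9 + 2 = 11.
R5 applies (level before this adjustment is 11 ≥ 7, so +3): 11 + 3 = 14.
Final offense level: 14.
Criminal history: 1 prior point → Category 1 (0-5).
Level 14 falls in the 12-15 band.
Grid: Level 12-15 × Category 1 = 1080-1290 days.
Probation check: level 14 > 13 and category 1 ≤ 3 → not eligible.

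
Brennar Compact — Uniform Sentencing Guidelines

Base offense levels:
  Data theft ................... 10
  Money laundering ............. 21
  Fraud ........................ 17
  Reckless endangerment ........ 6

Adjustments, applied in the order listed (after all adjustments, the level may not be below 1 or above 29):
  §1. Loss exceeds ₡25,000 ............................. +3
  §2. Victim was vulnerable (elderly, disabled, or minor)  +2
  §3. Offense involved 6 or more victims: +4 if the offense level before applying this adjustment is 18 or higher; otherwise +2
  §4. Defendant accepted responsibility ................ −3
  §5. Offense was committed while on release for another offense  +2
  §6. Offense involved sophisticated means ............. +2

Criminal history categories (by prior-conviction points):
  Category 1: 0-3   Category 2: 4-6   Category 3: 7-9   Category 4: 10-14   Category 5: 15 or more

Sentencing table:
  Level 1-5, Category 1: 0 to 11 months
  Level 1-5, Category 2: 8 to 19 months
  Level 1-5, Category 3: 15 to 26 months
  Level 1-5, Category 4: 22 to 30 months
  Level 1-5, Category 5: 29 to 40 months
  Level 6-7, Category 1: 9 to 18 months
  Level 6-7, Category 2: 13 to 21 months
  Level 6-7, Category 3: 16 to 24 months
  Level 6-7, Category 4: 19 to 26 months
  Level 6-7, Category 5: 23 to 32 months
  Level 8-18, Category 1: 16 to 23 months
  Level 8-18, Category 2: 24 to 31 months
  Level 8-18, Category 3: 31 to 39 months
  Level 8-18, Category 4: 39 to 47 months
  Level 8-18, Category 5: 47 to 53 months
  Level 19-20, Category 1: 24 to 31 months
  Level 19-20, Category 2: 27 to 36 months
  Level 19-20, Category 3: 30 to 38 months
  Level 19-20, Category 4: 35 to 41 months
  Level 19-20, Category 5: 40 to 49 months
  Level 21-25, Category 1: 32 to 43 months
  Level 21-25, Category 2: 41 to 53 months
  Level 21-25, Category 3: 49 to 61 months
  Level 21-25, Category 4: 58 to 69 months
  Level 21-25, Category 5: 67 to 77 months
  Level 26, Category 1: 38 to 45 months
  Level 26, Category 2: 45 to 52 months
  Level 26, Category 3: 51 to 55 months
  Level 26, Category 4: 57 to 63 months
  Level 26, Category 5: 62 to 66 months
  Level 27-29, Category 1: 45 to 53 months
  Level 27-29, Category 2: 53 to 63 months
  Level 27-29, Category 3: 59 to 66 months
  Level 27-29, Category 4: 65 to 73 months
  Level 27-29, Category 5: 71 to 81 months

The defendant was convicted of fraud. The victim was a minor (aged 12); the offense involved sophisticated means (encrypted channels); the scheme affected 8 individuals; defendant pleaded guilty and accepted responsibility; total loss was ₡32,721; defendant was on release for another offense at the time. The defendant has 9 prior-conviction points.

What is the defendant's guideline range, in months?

Base offense level for fraud: 17.
§1 applies: 17 + 3 = 20.
§2 applies: 20 + 2 = 22.
§3 applies (level before this adjustment is 22 ≥ 18, so +4): 22 + 4 = 26.
§4 applies: 26 − 3 = 23.
§5 applies: 23 + 2 = 25.
§6 applies: 25 + 2 = 27.
Final offense level: 27.
Criminal history: 9 prior points → Category 3 (7-9).
Level 27 falls in the 27-29 band.
Grid: Level 27-29 × Category 3 = 59-66 months.

59-66 months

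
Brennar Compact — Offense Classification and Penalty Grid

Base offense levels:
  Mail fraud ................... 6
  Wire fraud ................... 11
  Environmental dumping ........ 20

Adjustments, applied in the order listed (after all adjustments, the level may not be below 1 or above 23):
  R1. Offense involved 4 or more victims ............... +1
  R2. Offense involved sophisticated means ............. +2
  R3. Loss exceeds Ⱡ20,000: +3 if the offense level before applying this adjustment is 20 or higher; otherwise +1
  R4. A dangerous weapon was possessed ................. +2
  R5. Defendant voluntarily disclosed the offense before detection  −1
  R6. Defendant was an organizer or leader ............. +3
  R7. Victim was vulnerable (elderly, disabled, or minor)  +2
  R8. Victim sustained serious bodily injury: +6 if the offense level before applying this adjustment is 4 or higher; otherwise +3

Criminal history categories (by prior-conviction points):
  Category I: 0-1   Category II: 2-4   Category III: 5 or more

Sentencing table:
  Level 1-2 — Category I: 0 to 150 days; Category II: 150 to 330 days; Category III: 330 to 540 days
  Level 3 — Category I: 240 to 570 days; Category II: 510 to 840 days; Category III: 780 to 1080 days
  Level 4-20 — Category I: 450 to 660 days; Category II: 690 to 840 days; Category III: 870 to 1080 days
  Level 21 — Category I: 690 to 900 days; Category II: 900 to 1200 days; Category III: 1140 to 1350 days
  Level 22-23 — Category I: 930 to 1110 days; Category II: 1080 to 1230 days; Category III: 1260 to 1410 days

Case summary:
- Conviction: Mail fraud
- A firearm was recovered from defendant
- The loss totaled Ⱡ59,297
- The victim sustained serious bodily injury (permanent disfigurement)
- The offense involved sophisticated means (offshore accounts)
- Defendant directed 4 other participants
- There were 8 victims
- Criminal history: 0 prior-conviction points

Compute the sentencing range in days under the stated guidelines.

690-900 days

Base offense level for mail fraud: 6.
R1 applies: 6 + 1 = 7.
R2 applies: 7 + 2 = 9.
R3 applies (level before this adjustment is 9 < 20, so +1): 9 + 1 = 10.
R4 applies: 10 + 2 = 12.
R6 applies: 12 + 3 = 15.
R8 applies (level before this adjustment is 15 ≥ 4, so +6): 15 + 6 = 21.
Final offense level: 21.
Criminal history: 0 prior points → Category I (0-1).
Level 21 falls in the 21 band.
Grid: Level 21 × Category I = 690-900 days.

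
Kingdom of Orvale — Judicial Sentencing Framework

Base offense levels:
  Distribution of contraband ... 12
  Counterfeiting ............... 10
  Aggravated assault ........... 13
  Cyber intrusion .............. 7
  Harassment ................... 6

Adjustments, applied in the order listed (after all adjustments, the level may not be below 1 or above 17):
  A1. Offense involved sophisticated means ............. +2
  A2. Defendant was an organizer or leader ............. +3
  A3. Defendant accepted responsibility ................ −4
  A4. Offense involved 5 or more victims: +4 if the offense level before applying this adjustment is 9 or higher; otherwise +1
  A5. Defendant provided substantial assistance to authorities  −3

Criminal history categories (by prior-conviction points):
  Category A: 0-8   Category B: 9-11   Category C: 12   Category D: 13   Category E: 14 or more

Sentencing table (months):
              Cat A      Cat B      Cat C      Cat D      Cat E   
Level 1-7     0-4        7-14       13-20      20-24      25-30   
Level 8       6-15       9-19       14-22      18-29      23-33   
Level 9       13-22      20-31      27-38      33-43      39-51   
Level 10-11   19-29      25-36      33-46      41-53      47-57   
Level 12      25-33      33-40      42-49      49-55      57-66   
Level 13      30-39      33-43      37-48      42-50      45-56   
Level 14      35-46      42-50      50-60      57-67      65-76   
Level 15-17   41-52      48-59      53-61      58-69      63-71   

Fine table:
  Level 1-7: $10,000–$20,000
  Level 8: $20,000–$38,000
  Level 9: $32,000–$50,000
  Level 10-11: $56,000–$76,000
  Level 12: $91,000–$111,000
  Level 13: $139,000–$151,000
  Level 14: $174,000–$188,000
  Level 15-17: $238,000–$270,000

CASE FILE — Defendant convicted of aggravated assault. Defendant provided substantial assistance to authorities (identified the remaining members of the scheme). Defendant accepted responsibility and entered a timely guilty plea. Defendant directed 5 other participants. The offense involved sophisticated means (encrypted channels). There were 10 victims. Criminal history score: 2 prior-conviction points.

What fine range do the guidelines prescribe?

Base offense level for aggravated assault: 13.
A1 applies: 13 + 2 = 15.
A2 applies: 15 + 3 = 18.
A3 applies: 18 − 4 = 14.
A4 applies (level before this adjustment is 14 ≥ 9, so +4): 14 + 4 = 18.
A5 applies: 18 − 3 = 15.
Final offense level: 15.
Level 15 falls in the 15-17 band.
Fine table: Level 15-17 → $238,000–$270,000.

$238,000–$270,000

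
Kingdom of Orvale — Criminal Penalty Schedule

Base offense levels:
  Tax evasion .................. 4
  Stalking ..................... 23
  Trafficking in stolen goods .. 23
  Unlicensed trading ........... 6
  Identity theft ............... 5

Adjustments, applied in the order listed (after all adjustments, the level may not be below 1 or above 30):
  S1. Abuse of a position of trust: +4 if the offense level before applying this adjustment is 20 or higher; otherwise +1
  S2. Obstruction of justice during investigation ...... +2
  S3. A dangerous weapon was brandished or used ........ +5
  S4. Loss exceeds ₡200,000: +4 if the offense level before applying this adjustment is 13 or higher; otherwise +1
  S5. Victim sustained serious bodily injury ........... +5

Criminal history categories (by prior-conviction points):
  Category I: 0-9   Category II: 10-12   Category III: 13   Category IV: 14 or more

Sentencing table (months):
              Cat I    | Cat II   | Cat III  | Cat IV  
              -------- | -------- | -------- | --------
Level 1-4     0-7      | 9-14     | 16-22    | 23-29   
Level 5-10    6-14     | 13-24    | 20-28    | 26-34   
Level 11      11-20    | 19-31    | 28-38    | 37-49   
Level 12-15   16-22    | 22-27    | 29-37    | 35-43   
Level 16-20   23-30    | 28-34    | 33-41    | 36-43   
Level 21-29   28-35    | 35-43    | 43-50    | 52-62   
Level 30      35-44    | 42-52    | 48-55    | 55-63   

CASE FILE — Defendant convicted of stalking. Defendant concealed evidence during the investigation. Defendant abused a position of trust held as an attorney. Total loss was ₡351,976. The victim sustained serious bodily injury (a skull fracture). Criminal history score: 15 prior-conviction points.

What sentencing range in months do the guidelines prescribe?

55-63 months

Base offense level for stalking: 23.
S1 applies (level before this adjustment is 23 ≥ 20, so +4): 23 + 4 = 27.
S2 applies: 27 + 2 = 29.
S4 applies (level before this adjustment is 29 ≥ 13, so +4): 29 + 4 = 33.
S5 applies: 33 + 5 = 38.
Level 38 exceeds the maximum of 30; capped at 30.
Final offense level: 30.
Criminal history: 15 prior points → Category IV (14+).
Level 30 falls in the 30 band.
Grid: Level 30 × Category IV = 55-63 months.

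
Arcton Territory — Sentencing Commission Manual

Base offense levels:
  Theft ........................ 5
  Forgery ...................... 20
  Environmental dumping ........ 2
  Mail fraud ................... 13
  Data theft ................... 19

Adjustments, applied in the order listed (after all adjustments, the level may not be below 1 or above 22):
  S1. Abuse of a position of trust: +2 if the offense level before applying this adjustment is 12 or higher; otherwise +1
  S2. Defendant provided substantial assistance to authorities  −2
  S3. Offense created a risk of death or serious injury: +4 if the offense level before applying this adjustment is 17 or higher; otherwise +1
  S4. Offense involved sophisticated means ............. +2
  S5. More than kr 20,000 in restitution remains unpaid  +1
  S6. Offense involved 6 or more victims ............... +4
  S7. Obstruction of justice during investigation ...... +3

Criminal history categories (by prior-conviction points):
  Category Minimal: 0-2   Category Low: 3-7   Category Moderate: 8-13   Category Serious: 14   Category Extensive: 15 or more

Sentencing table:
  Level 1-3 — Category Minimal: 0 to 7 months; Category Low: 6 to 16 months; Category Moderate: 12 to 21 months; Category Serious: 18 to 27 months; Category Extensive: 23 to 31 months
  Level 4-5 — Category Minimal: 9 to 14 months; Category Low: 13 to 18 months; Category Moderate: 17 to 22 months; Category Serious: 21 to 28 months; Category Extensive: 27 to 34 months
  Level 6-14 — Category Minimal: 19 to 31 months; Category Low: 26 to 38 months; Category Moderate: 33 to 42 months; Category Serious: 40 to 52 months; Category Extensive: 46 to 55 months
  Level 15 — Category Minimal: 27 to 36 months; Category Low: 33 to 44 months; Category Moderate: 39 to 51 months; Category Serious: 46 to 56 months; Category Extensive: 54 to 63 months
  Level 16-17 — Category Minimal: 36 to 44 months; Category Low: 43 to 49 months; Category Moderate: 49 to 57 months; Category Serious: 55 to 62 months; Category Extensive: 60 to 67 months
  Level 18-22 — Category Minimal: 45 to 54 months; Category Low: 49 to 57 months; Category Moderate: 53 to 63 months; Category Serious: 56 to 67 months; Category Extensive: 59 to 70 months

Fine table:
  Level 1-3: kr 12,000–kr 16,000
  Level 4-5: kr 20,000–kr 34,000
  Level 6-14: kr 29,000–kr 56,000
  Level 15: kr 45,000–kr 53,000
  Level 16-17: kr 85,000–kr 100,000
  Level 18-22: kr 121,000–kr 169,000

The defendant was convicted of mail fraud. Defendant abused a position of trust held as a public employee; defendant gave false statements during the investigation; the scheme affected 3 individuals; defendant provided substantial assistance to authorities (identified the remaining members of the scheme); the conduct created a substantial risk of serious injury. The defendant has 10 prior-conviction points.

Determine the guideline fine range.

Base offense level for mail fraud: 13.
S1 applies (level before this adjustment is 13 ≥ 12, so +2): 13 + 2 = 15.
S2 applies: 15 − 2 = 13.
S3 applies (level before this adjustment is 13 < 17, so +1): 13 + 1 = 14.
S4 does not apply.
S5 does not apply.
S7 applies: 14 + 3 = 17.
Final offense level: 17.
Level 17 falls in the 16-17 band.
Fine table: Level 16-17 → kr 85,000–kr 100,000.

kr 85,000–kr 100,000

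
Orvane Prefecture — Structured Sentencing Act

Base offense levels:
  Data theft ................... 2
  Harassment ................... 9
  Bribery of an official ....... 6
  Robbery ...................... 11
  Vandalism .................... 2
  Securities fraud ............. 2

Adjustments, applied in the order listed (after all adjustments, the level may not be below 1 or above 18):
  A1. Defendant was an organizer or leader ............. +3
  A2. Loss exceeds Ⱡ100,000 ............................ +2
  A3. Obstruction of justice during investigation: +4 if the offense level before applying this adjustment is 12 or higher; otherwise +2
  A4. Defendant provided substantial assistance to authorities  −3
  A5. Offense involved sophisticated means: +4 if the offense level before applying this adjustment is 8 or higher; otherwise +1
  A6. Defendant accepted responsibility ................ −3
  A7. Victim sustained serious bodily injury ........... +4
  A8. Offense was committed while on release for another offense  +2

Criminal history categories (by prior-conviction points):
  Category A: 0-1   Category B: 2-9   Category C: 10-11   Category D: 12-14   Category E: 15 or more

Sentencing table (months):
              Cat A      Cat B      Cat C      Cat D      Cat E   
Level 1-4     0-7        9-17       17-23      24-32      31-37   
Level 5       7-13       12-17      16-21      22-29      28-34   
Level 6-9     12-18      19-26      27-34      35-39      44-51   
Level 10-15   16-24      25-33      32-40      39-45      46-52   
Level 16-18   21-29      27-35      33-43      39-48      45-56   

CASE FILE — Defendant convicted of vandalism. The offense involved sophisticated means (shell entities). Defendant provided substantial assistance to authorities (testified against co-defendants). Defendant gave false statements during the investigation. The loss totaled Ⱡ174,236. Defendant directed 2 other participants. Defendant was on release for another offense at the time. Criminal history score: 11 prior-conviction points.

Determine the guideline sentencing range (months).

27-34 months

Base offense level for vandalism: 2.
A1 applies: 2 + 3 = 5.
A2 applies: 5 + 2 = 7.
A3 applies (level before this adjustment is 7 < 12, so +2): 7 + 2 = 9.
A4 applies: 9 − 3 = 6.
A5 applies (level before this adjustment is 6 < 8, so +1): 6 + 1 = 7.
A8 applies: 7 + 2 = 9.
Final offense level: 9.
Criminal history: 11 prior points → Category C (10-11).
Level 9 falls in the 6-9 band.
Grid: Level 6-9 × Category C = 27-34 months.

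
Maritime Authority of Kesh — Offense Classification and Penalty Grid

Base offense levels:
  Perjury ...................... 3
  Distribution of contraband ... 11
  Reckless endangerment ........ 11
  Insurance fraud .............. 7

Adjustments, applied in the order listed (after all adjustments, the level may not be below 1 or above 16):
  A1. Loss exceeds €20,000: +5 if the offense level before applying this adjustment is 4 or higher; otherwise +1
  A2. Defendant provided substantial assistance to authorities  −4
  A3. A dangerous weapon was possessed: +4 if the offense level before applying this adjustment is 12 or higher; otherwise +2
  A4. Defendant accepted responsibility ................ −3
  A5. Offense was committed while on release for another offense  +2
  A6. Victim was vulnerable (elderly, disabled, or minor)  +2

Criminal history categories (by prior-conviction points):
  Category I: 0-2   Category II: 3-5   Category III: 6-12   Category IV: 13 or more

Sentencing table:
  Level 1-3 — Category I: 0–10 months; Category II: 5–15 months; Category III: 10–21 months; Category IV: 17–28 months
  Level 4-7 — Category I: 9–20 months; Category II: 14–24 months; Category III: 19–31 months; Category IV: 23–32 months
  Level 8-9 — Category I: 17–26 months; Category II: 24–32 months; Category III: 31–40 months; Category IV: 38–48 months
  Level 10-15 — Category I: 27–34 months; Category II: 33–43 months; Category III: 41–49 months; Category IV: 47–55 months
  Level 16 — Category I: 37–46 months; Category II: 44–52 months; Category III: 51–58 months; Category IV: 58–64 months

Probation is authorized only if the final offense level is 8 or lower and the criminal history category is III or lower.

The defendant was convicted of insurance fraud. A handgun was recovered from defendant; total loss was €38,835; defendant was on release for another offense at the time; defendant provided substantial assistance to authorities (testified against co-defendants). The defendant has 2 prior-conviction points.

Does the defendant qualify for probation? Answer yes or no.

No

Base offense level for insurance fraud: 7.
A1 applies (level before this adjustment is 7 ≥ 4, so +5): 7 + 5 = 12.
A2 applies: 12 − 4 = 8.
A3 applies (level before this adjustment is 8 < 12, so +2): 8 + 2 = 10.
A5 applies: 10 + 2 = 12.
Final offense level: 12.
Criminal history: 2 prior points → Category I (0-2).
Level 12 falls in the 10-15 band.
Grid: Level 10-15 × Category I = 27-34 months.
Probation check: level 12 > 8 and category I ≤ III → not eligible.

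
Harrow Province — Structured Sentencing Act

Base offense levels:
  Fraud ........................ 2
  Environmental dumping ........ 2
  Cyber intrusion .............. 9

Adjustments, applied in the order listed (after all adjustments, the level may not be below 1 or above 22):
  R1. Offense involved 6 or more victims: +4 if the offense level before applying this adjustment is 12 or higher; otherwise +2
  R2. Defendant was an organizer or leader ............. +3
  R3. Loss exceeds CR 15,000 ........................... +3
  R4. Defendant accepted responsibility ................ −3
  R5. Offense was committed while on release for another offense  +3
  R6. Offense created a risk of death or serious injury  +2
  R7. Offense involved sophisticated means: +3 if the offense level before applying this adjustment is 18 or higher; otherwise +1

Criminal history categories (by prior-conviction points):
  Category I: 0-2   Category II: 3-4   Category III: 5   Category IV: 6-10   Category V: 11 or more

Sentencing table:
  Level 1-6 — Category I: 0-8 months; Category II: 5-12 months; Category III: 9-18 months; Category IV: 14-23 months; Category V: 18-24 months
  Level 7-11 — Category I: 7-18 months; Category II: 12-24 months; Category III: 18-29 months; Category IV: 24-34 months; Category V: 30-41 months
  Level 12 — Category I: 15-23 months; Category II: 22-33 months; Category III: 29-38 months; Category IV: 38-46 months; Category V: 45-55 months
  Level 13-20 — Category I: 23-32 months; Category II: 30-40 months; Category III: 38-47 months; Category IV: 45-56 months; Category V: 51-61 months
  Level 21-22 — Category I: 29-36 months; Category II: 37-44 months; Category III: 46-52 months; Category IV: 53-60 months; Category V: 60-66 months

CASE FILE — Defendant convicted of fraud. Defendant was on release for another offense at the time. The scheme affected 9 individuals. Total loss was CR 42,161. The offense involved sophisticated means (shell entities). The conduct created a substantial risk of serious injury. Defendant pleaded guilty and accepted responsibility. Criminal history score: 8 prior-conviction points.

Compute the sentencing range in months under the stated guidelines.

24-34 months

Base offense level for fraud: 2.
R1 applies (level before this adjustment is 2 < 12, so +2): 2 + 2 = 4.
R2 does not apply.
R3 applies: 4 + 3 = 7.
R4 applies: 7 − 3 = 4.
R5 applies: 4 + 3 = 7.
R6 applies: 7 + 2 = 9.
R7 applies (level before this adjustment is 9 < 18, so +1): 9 + 1 = 10.
Final offense level: 10.
Criminal history: 8 prior points → Category IV (6-10).
Level 10 falls in the 7-11 band.
Grid: Level 7-11 × Category IV = 24-34 months.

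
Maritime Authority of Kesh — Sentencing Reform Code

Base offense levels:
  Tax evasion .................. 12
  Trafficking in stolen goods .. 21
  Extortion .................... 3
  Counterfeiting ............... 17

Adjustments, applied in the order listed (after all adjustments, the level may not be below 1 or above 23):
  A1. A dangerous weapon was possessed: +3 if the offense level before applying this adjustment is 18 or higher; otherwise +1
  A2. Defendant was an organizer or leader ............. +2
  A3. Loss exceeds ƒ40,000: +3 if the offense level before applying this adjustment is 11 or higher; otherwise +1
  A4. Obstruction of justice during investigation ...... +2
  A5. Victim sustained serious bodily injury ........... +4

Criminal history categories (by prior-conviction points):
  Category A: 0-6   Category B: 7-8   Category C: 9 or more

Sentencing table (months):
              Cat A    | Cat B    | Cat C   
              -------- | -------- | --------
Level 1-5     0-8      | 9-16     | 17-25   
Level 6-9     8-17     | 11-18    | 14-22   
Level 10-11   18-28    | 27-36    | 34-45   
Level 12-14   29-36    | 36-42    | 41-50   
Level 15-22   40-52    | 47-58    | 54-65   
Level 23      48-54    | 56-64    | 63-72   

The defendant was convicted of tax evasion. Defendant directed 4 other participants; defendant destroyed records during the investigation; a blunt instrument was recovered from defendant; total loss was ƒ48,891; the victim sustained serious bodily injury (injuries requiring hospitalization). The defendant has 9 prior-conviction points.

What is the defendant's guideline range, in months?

63-72 months

Base offense level for tax evasion: 12.
A1 applies (level before this adjustment is 12 < 18, so +1): 12 + 1 = 13.
A2 applies: 13 + 2 = 15.
A3 applies (level before this adjustment is 15 ≥ 11, so +3): 15 + 3 = 18.
A4 applies: 18 + 2 = 20.
A5 applies: 20 + 4 = 24.
Level 24 exceeds the maximum of 23; capped at 23.
Final offense level: 23.
Criminal history: 9 prior points → Category C (9+).
Level 23 falls in the 23 band.
Grid: Level 23 × Category C = 63-72 months.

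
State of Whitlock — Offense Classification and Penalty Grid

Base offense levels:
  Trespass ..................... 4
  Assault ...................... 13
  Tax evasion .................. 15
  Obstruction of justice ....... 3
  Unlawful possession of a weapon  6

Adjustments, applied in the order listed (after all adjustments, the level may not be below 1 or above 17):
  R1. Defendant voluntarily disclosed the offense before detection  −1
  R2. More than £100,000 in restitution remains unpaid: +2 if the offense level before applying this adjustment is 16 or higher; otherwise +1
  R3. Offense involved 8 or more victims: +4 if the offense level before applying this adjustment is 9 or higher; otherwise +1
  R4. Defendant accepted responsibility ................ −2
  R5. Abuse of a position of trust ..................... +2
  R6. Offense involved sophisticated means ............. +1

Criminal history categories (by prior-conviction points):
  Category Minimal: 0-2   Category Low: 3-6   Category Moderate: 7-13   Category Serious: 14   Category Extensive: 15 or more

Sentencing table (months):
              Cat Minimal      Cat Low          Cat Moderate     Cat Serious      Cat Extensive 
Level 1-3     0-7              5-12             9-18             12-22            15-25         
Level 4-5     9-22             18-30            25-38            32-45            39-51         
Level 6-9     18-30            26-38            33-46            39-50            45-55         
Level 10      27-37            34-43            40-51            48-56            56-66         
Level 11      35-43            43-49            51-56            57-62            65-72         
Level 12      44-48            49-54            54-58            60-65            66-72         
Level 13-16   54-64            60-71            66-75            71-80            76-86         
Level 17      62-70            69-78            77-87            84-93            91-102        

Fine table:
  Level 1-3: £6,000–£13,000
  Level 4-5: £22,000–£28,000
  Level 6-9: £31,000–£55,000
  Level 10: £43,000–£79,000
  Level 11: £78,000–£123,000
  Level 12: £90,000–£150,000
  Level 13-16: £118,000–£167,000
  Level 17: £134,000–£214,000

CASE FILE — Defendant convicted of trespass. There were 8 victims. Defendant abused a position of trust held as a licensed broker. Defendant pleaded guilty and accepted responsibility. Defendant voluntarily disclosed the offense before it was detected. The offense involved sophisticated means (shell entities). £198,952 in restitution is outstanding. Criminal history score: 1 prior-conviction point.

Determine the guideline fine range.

Base offense level for trespass: 4.
R1 applies: 4 − 1 = 3.
R2 applies (level before this adjustment is 3 < 16, so +1): 3 + 1 = 4.
R3 applies (level before this adjustment is 4 < 9, so +1): 4 + 1 = 5.
R4 applies: 5 − 2 = 3.
R5 applies: 3 + 2 = 5.
R6 applies: 5 + 1 = 6.
Final offense level: 6.
Level 6 falls in the 6-9 band.
Fine table: Level 6-9 → £31,000–£55,000.

£31,000–£55,000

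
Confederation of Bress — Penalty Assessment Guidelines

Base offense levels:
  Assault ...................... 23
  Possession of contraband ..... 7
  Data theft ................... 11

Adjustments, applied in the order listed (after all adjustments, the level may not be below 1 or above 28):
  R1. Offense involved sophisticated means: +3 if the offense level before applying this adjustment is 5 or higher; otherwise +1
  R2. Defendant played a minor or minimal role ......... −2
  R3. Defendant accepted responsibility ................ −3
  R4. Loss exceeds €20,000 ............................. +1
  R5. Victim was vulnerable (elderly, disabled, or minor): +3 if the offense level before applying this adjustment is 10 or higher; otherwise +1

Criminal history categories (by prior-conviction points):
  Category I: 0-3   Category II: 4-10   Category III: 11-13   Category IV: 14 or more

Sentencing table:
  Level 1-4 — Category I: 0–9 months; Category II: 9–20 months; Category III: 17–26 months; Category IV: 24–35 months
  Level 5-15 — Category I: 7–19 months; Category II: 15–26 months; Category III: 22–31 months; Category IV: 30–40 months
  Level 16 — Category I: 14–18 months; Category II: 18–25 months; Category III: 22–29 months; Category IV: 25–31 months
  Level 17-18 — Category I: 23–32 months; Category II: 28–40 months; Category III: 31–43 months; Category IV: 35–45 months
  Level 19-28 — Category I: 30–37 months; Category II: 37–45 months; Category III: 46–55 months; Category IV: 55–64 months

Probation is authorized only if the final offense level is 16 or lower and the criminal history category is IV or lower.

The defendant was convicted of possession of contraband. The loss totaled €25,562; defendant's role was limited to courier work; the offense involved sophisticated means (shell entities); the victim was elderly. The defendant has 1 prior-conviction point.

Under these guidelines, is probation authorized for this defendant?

Base offense level for possession of contraband: 7.
R1 applies (level before this adjustment is 7 ≥ 5, so +3): 7 + 3 = 10.
R2 applies: 10 − 2 = 8.
R3 does not apply.
R4 applies: 8 + 1 = 9.
R5 applies (level before this adjustment is 9 < 10, so +1): 9 + 1 = 10.
Final offense level: 10.
Criminal history: 1 prior point → Category I (0-3).
Level 10 falls in the 5-15 band.
Grid: Level 5-15 × Category I = 7-19 months.
Probation check: level 10 ≤ 16 and category I ≤ IV → eligible.

Yes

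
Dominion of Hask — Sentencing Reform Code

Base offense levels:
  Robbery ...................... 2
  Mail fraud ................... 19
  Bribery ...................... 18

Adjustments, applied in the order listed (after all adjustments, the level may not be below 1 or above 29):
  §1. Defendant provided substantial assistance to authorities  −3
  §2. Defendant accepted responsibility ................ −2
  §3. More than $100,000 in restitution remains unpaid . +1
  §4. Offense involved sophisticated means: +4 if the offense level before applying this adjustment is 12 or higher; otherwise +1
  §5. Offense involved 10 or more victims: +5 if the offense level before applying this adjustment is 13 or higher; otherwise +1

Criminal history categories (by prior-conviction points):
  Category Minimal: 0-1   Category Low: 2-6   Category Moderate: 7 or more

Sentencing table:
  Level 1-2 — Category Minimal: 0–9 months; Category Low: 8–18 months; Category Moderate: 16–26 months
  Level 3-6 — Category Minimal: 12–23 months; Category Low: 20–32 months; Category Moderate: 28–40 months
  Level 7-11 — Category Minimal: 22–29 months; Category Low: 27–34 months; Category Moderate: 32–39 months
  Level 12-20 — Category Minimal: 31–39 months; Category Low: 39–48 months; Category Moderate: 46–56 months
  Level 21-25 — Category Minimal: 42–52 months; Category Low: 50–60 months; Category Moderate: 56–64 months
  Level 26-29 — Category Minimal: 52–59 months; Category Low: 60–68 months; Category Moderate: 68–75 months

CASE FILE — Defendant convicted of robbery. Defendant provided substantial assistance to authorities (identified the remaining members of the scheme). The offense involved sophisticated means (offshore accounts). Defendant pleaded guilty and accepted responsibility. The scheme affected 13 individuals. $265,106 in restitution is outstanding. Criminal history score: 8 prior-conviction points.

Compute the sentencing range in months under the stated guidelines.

16-26 months

Base offense level for robbery: 2.
§1 applies: 2 − 3 = -1.
§2 applies: -1 − 2 = -3.
§3 applies: -3 + 1 = -2.
§4 applies (level before this adjustment is -2 < 12, so +1): -2 + 1 = -1.
§5 applies (level before this adjustment is -1 < 13, so +1): -1 + 1 = 0.
Level 0 is below the minimum of 1; floored at 1.
Final offense level: 1.
Criminal history: 8 prior points → Category Moderate (7+).
Level 1 falls in the 1-2 band.
Grid: Level 1-2 × Category Moderate = 16-26 months.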